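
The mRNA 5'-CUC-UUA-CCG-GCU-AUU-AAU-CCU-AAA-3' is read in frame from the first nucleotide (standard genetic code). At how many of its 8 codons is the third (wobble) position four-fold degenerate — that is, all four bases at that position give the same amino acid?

Codon 1 CUC (Leu): third position 4-fold.
Codon 2 UUA (Leu): third position 2-fold.
Codon 3 CCG (Pro): third position 4-fold.
Codon 4 GCU (Ala): third position 4-fold.
Codon 5 AUU (Ile): third position 3-fold.
Codon 6 AAU (Asn): third position 2-fold.
Codon 7 CCU (Pro): third position 4-fold.
Codon 8 AAA (Lys): third position 2-fold.
Four-fold degenerate third positions: 4.

4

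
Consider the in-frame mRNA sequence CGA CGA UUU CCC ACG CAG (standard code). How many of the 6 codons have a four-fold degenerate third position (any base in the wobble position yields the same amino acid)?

4

Codon 1 CGA (Arg): third position 4-fold.
Codon 2 CGA (Arg): third position 4-fold.
Codon 3 UUU (Phe): third position 2-fold.
Codon 4 CCC (Pro): third position 4-fold.
Codon 5 ACG (Thr): third position 4-fold.
Codon 6 CAG (Gln): third position 2-fold.
Four-fold degenerate third positions: 4.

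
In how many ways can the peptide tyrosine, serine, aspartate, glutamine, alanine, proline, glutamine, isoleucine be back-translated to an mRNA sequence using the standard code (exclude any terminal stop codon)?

4608

Tyr: 2 codons.
Ser: 6 codons.
Asp: 2 codons.
Gln: 2 codons.
Ala: 4 codons.
Pro: 4 codons.
Gln: 2 codons.
Ile: 3 codons.
2 × 6 × 2 × 2 × 4 × 4 × 2 × 3 = 4608.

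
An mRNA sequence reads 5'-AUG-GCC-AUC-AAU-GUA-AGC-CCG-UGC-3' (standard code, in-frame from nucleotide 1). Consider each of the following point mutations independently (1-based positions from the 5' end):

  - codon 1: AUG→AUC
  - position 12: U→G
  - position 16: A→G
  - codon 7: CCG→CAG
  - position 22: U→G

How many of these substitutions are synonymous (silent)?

0

Codon 1: AUG (Met) → AUC (Ile) — missense.
Codon 4: AAU (Asn) → AAG (Lys) — missense.
Codon 6: AGC (Ser) → GGC (Gly) — missense.
Codon 7: CCG (Pro) → CAG (Gln) — missense.
Codon 8: UGC (Cys) → GGC (Gly) — missense.
Synonymous: 0 of 5.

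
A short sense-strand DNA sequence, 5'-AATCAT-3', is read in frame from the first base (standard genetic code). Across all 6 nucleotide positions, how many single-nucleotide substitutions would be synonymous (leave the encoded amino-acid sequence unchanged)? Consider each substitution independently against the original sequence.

Codon 1 (AAT, Asn): 1 synonymous substitution.
Codon 2 (CAT, His): 1 synonymous substitution.
Total: 1 + 1 = 2.

2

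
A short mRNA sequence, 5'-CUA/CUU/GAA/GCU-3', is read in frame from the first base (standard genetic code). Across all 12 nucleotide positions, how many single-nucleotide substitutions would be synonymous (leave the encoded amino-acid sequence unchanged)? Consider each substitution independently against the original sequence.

Codon 1 (CUA, Leu): 4 synonymous substitutions.
Codon 2 (CUU, Leu): 3 synonymous substitutions.
Codon 3 (GAA, Glu): 1 synonymous substitution.
Codon 4 (GCU, Ala): 3 synonymous substitutions.
Total: 4 + 3 + 1 + 3 = 11.

11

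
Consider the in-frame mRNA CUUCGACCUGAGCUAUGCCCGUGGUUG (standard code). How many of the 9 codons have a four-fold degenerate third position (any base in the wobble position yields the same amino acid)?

Codon 1 CUU (Leu): third position 4-fold.
Codon 2 CGA (Arg): third position 4-fold.
Codon 3 CCU (Pro): third position 4-fold.
Codon 4 GAG (Glu): third position 2-fold.
Codon 5 CUA (Leu): third position 4-fold.
Codon 6 UGC (Cys): third position 2-fold.
Codon 7 CCG (Pro): third position 4-fold.
Codon 8 UGG (Trp): third position 1-fold.
Codon 9 UUG (Leu): third position 2-fold.
Four-fold degenerate third positions: 5.

5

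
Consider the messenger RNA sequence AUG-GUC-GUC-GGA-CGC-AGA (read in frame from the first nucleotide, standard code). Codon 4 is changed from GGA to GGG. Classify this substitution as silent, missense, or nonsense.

silent

Position 12 falls in codon 4: GGA → Gly.
After the substitution the codon is GGG → Gly.
Both encode Gly, so the change is synonymous.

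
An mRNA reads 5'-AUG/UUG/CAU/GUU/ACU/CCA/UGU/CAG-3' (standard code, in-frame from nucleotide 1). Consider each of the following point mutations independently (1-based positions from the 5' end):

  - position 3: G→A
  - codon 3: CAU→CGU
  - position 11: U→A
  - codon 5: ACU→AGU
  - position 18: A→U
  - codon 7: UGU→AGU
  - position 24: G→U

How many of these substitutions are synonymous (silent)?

Codon 1: AUG (Met) → AUA (Ile) — missense.
Codon 3: CAU (His) → CGU (Arg) — missense.
Codon 4: GUU (Val) → GAU (Asp) — missense.
Codon 5: ACU (Thr) → AGU (Ser) — missense.
Codon 6: CCA (Pro) → CCU (Pro) — synonymous.
Codon 7: UGU (Cys) → AGU (Ser) — missense.
Codon 8: CAG (Gln) → CAU (His) — missense.
Synonymous: 1 of 7.

1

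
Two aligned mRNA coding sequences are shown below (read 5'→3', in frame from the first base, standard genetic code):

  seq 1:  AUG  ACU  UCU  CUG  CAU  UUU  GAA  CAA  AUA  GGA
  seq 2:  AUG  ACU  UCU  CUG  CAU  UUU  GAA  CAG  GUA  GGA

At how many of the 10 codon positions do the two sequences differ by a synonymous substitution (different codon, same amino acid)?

Codon 1: AUG Met / AUG Met — identical.
Codon 2: ACU Thr / ACU Thr — identical.
Codon 3: UCU Ser / UCU Ser — identical.
Codon 4: CUG Leu / CUG Leu — identical.
Codon 5: CAU His / CAU His — identical.
Codon 6: UUU Phe / UUU Phe — identical.
Codon 7: GAA Glu / GAA Glu — identical.
Codon 8: CAA Gln / CAG Gln — synonymous.
Codon 9: AUA Ile / GUA Val — nonsynonymous.
Codon 10: GGA Gly / GGA Gly — identical.
Synonymous differences: 1.

1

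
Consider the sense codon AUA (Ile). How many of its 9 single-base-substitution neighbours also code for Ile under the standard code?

Position 1: none → 0 synonymous.
Position 2: none → 0 synonymous.
Position 3: AUU, AUC → 2 synonymous.
Total: 0 + 0 + 2 = 2.

2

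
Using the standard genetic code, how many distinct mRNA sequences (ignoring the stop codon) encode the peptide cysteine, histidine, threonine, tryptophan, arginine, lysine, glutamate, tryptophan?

Cys: 2 codons.
His: 2 codons.
Thr: 4 codons.
Trp: 1 codon.
Arg: 6 codons.
Lys: 2 codons.
Glu: 2 codons.
Trp: 1 codon.
2 × 2 × 4 × 1 × 6 × 2 × 2 × 1 = 384.

384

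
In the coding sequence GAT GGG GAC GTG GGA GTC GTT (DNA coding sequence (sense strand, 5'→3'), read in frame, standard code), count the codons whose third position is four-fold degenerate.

Codon 1 GAT (Asp): third position 2-fold.
Codon 2 GGG (Gly): third position 4-fold.
Codon 3 GAC (Asp): third position 2-fold.
Codon 4 GTG (Val): third position 4-fold.
Codon 5 GGA (Gly): third position 4-fold.
Codon 6 GTC (Val): third position 4-fold.
Codon 7 GTT (Val): third position 4-fold.
Four-fold degenerate third positions: 5.

5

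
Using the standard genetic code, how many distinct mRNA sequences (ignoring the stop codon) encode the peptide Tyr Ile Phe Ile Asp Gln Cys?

Tyr: 2 codons.
Ile: 3 codons.
Phe: 2 codons.
Ile: 3 codons.
Asp: 2 codons.
Gln: 2 codons.
Cys: 2 codons.
2 × 3 × 2 × 3 × 2 × 2 × 2 = 288.

288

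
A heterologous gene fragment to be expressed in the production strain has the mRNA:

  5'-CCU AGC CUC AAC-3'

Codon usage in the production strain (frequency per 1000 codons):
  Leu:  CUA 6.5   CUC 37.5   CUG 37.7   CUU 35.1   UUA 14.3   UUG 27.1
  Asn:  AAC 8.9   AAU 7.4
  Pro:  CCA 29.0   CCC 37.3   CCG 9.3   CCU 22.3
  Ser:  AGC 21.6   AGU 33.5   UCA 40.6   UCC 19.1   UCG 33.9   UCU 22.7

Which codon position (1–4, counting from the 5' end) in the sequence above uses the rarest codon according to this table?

4

Codon 1 CCU (Pro): 22.3 per 1000.
Codon 2 AGC (Ser): 21.6 per 1000.
Codon 3 CUC (Leu): 37.5 per 1000.
Codon 4 AAC (Asn): 8.9 per 1000.
Lowest frequency is 8.9 at codon 4.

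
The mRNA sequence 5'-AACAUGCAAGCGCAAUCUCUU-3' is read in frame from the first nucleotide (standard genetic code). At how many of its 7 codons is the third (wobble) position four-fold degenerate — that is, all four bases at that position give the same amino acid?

Codon 1 AAC (Asn): third position 2-fold.
Codon 2 AUG (Met): third position 1-fold.
Codon 3 CAA (Gln): third position 2-fold.
Codon 4 GCG (Ala): third position 4-fold.
Codon 5 CAA (Gln): third position 2-fold.
Codon 6 UCU (Ser): third position 4-fold.
Codon 7 CUU (Leu): third position 4-fold.
Four-fold degenerate third positions: 3.

3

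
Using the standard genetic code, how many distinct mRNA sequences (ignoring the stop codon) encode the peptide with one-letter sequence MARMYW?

48

Met: 1 codon.
Ala: 4 codons.
Arg: 6 codons.
Met: 1 codon.
Tyr: 2 codons.
Trp: 1 codon.
1 × 4 × 6 × 1 × 2 × 1 = 48.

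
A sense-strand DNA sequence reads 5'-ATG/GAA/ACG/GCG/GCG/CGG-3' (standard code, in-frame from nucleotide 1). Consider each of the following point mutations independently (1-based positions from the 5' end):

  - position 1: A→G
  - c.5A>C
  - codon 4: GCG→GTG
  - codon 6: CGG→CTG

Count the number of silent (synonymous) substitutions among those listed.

Codon 1: ATG (Met) → GTG (Val) — missense.
Codon 2: GAA (Glu) → GCA (Ala) — missense.
Codon 4: GCG (Ala) → GTG (Val) — missense.
Codon 6: CGG (Arg) → CTG (Leu) — missense.
Synonymous: 0 of 4.

0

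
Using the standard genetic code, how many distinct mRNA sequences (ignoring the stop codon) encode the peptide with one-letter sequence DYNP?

Asp: 2 codons.
Tyr: 2 codons.
Asn: 2 codons.
Pro: 4 codons.
2 × 2 × 2 × 4 = 32.

32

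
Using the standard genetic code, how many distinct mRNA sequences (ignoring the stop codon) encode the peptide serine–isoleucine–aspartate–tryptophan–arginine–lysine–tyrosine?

864

Ser: 6 codons.
Ile: 3 codons.
Asp: 2 codons.
Trp: 1 codon.
Arg: 6 codons.
Lys: 2 codons.
Tyr: 2 codons.
6 × 3 × 2 × 1 × 6 × 2 × 2 = 864.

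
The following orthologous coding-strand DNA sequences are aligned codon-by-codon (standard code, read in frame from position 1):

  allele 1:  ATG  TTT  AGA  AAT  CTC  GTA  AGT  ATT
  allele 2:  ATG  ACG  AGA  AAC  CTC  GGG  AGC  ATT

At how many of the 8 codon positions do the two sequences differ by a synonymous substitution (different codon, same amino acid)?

2

Codon 1: ATG Met / ATG Met — identical.
Codon 2: TTT Phe / ACG Thr — nonsynonymous.
Codon 3: AGA Arg / AGA Arg — identical.
Codon 4: AAT Asn / AAC Asn — synonymous.
Codon 5: CTC Leu / CTC Leu — identical.
Codon 6: GTA Val / GGG Gly — nonsynonymous.
Codon 7: AGT Ser / AGC Ser — synonymous.
Codon 8: ATT Ile / ATT Ile — identical.
Synonymous differences: 2.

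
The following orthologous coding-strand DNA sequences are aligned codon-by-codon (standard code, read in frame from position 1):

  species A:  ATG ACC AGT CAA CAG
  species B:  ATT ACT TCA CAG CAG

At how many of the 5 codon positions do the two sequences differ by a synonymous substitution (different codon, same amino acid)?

Codon 1: ATG Met / ATT Ile — nonsynonymous.
Codon 2: ACC Thr / ACT Thr — synonymous.
Codon 3: AGT Ser / TCA Ser — synonymous.
Codon 4: CAA Gln / CAG Gln — synonymous.
Codon 5: CAG Gln / CAG Gln — identical.
Synonymous differences: 3.

3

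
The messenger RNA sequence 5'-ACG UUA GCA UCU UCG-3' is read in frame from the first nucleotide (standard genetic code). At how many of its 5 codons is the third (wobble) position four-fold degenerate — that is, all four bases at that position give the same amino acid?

Codon 1 ACG (Thr): third position 4-fold.
Codon 2 UUA (Leu): third position 2-fold.
Codon 3 GCA (Ala): third position 4-fold.
Codon 4 UCU (Ser): third position 4-fold.
Codon 5 UCG (Ser): third position 4-fold.
Four-fold degenerate third positions: 4.

4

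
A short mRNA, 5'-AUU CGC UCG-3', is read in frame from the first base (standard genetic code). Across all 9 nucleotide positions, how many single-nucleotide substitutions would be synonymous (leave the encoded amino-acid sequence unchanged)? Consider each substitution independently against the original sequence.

Codon 1 (AUU, Ile): 2 synonymous substitutions.
Codon 2 (CGC, Arg): 3 synonymous substitutions.
Codon 3 (UCG, Ser): 3 synonymous substitutions.
Total: 2 + 3 + 3 = 8.

8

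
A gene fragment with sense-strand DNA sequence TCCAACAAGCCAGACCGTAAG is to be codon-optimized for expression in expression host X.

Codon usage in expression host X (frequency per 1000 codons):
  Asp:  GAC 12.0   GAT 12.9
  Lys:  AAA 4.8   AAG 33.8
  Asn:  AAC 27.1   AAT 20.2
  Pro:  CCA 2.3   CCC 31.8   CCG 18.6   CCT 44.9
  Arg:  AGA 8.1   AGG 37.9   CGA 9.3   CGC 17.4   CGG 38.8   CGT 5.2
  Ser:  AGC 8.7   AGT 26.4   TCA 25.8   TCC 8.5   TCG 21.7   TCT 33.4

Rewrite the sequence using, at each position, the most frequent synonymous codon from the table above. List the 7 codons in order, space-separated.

TCT AAC AAG CCT GAT CGG AAG

Codon 1 (Ser): best is TCT at 33.4.
Codon 2 (Asn): best is AAC at 27.1.
Codon 3 (Lys): best is AAG at 33.8.
Codon 4 (Pro): best is CCT at 44.9.
Codon 5 (Asp): best is GAT at 12.9.
Codon 6 (Arg): best is CGG at 38.8.
Codon 7 (Lys): best is AAG at 33.8.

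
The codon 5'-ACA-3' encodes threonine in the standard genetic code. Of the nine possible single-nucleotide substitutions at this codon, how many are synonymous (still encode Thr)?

3

Position 1: none → 0 synonymous.
Position 2: none → 0 synonymous.
Position 3: ACU, ACC, ACG → 3 synonymous.
Total: 0 + 0 + 3 = 3.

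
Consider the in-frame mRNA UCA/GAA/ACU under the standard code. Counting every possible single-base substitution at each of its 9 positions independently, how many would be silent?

7

Codon 1 (UCA, Ser): 3 synonymous substitutions.
Codon 2 (GAA, Glu): 1 synonymous substitution.
Codon 3 (ACU, Thr): 3 synonymous substitutions.
Total: 3 + 1 + 3 = 7.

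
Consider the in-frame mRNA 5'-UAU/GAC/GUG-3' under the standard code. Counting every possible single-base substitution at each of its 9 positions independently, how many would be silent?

5

Codon 1 (UAU, Tyr): 1 synonymous substitution.
Codon 2 (GAC, Asp): 1 synonymous substitution.
Codon 3 (GUG, Val): 3 synonymous substitutions.
Total: 1 + 1 + 3 = 5.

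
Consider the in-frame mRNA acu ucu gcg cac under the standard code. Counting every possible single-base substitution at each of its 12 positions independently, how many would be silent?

Codon 1 (ACU, Thr): 3 synonymous substitutions.
Codon 2 (UCU, Ser): 3 synonymous substitutions.
Codon 3 (GCG, Ala): 3 synonymous substitutions.
Codon 4 (CAC, His): 1 synonymous substitution.
Total: 3 + 3 + 3 + 1 = 10.

10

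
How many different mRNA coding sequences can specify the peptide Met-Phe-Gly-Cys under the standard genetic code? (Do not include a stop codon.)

16

Met: 1 codon.
Phe: 2 codons.
Gly: 4 codons.
Cys: 2 codons.
1 × 2 × 4 × 2 = 16.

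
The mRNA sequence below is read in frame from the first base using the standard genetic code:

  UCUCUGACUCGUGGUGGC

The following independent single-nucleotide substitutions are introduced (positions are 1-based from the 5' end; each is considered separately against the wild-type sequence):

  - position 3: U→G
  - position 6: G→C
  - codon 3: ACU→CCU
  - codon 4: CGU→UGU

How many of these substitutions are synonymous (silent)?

Codon 1: UCU (Ser) → UCG (Ser) — synonymous.
Codon 2: CUG (Leu) → CUC (Leu) — synonymous.
Codon 3: ACU (Thr) → CCU (Pro) — missense.
Codon 4: CGU (Arg) → UGU (Cys) — missense.
Synonymous: 2 of 4.

2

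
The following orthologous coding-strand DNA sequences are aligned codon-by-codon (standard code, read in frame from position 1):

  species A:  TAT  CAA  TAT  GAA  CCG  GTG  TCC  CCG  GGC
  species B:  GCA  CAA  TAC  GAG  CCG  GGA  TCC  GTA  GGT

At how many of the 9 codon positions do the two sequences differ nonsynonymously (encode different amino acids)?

Codon 1: TAT Tyr / GCA Ala — nonsynonymous.
Codon 2: CAA Gln / CAA Gln — identical.
Codon 3: TAT Tyr / TAC Tyr — synonymous.
Codon 4: GAA Glu / GAG Glu — synonymous.
Codon 5: CCG Pro / CCG Pro — identical.
Codon 6: GTG Val / GGA Gly — nonsynonymous.
Codon 7: TCC Ser / TCC Ser — identical.
Codon 8: CCG Pro / GTA Val — nonsynonymous.
Codon 9: GGC Gly / GGT Gly — synonymous.
Nonsynonymous differences: 3.

3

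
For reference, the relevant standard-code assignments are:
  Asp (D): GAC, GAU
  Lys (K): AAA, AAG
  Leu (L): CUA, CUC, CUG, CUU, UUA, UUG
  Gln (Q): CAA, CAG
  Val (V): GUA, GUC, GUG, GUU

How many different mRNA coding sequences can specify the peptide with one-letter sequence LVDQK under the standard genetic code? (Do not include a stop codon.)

192

Leu: 6 codons.
Val: 4 codons.
Asp: 2 codons.
Gln: 2 codons.
Lys: 2 codons.
6 × 4 × 2 × 2 × 2 = 192.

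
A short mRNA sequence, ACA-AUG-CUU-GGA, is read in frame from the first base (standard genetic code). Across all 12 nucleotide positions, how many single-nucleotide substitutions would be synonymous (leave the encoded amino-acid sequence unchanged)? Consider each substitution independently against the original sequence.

9

Codon 1 (ACA, Thr): 3 synonymous substitutions.
Codon 2 (AUG, Met): 0 synonymous substitutions.
Codon 3 (CUU, Leu): 3 synonymous substitutions.
Codon 4 (GGA, Gly): 3 synonymous substitutions.
Total: 3 + 0 + 3 + 3 = 9.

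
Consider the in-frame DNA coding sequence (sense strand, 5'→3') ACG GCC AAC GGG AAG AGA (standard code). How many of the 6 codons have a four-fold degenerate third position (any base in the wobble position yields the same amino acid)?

Codon 1 ACG (Thr): third position 4-fold.
Codon 2 GCC (Ala): third position 4-fold.
Codon 3 AAC (Asn): third position 2-fold.
Codon 4 GGG (Gly): third position 4-fold.
Codon 5 AAG (Lys): third position 2-fold.
Codon 6 AGA (Arg): third position 2-fold.
Four-fold degenerate third positions: 3.

3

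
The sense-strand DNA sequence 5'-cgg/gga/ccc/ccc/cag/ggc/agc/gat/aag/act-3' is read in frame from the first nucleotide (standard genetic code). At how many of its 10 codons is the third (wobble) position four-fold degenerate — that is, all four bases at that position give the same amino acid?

6

Codon 1 CGG (Arg): third position 4-fold.
Codon 2 GGA (Gly): third position 4-fold.
Codon 3 CCC (Pro): third position 4-fold.
Codon 4 CCC (Pro): third position 4-fold.
Codon 5 CAG (Gln): third position 2-fold.
Codon 6 GGC (Gly): third position 4-fold.
Codon 7 AGC (Ser): third position 2-fold.
Codon 8 GAT (Asp): third position 2-fold.
Codon 9 AAG (Lys): third position 2-fold.
Codon 10 ACT (Thr): third position 4-fold.
Four-fold degenerate third positions: 6.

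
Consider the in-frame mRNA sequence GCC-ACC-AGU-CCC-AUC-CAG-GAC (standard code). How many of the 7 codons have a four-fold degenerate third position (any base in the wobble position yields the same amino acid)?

3

Codon 1 GCC (Ala): third position 4-fold.
Codon 2 ACC (Thr): third position 4-fold.
Codon 3 AGU (Ser): third position 2-fold.
Codon 4 CCC (Pro): third position 4-fold.
Codon 5 AUC (Ile): third position 3-fold.
Codon 6 CAG (Gln): third position 2-fold.
Codon 7 GAC (Asp): third position 2-fold.
Four-fold degenerate third positions: 3.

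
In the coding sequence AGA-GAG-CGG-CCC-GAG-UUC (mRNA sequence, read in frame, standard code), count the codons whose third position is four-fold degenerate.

2

Codon 1 AGA (Arg): third position 2-fold.
Codon 2 GAG (Glu): third position 2-fold.
Codon 3 CGG (Arg): third position 4-fold.
Codon 4 CCC (Pro): third position 4-fold.
Codon 5 GAG (Glu): third position 2-fold.
Codon 6 UUC (Phe): third position 2-fold.
Four-fold degenerate third positions: 2.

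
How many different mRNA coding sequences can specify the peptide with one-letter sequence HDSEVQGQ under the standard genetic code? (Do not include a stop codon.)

His: 2 codons.
Asp: 2 codons.
Ser: 6 codons.
Glu: 2 codons.
Val: 4 codons.
Gln: 2 codons.
Gly: 4 codons.
Gln: 2 codons.
2 × 2 × 6 × 2 × 4 × 2 × 4 × 2 = 3072.

3072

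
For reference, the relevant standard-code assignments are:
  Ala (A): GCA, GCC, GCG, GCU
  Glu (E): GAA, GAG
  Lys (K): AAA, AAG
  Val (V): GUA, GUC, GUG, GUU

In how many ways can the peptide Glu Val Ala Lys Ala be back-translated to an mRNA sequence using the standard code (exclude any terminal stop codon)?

Glu: 2 codons.
Val: 4 codons.
Ala: 4 codons.
Lys: 2 codons.
Ala: 4 codons.
2 × 4 × 4 × 2 × 4 = 256.

256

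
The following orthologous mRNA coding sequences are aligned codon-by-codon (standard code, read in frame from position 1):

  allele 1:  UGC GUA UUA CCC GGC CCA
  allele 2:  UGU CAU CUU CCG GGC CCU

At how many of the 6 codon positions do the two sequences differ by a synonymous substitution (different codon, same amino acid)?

4

Codon 1: UGC Cys / UGU Cys — synonymous.
Codon 2: GUA Val / CAU His — nonsynonymous.
Codon 3: UUA Leu / CUU Leu — synonymous.
Codon 4: CCC Pro / CCG Pro — synonymous.
Codon 5: GGC Gly / GGC Gly — identical.
Codon 6: CCA Pro / CCU Pro — synonymous.
Synonymous differences: 4.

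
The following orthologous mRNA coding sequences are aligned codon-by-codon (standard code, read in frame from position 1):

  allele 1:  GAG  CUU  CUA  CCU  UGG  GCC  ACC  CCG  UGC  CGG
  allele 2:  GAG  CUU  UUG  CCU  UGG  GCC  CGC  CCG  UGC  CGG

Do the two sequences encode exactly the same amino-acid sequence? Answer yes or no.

Codon 1: GAG Glu / GAG Glu — identical.
Codon 2: CUU Leu / CUU Leu — identical.
Codon 3: CUA Leu / UUG Leu — synonymous.
Codon 4: CCU Pro / CCU Pro — identical.
Codon 5: UGG Trp / UGG Trp — identical.
Codon 6: GCC Ala / GCC Ala — identical.
Codon 7: ACC Thr / CGC Arg — nonsynonymous.
Codon 8: CCG Pro / CCG Pro — identical.
Codon 9: UGC Cys / UGC Cys — identical.
Codon 10: CGG Arg / CGG Arg — identical.
Nonsynonymous differences: 1 → different protein.

no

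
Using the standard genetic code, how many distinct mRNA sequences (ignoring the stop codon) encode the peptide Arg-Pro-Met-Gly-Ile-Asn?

576

Arg: 6 codons.
Pro: 4 codons.
Met: 1 codon.
Gly: 4 codons.
Ile: 3 codons.
Asn: 2 codons.
6 × 4 × 1 × 4 × 3 × 2 = 576.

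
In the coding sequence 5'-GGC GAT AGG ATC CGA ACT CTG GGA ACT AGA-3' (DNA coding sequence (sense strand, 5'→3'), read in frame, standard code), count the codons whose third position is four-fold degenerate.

6

Codon 1 GGC (Gly): third position 4-fold.
Codon 2 GAT (Asp): third position 2-fold.
Codon 3 AGG (Arg): third position 2-fold.
Codon 4 ATC (Ile): third position 3-fold.
Codon 5 CGA (Arg): third position 4-fold.
Codon 6 ACT (Thr): third position 4-fold.
Codon 7 CTG (Leu): third position 4-fold.
Codon 8 GGA (Gly): third position 4-fold.
Codon 9 ACT (Thr): third position 4-fold.
Codon 10 AGA (Arg): third position 2-fold.
Four-fold degenerate third positions: 6.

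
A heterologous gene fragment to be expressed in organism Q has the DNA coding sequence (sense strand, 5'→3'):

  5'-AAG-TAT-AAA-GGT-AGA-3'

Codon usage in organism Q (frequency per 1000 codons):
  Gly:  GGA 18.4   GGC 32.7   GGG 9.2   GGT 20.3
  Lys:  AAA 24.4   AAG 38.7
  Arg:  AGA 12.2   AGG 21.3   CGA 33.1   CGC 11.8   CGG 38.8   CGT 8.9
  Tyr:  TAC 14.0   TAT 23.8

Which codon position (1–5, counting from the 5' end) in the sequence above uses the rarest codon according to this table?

Codon 1 AAG (Lys): 38.7 per 1000.
Codon 2 TAT (Tyr): 23.8 per 1000.
Codon 3 AAA (Lys): 24.4 per 1000.
Codon 4 GGT (Gly): 20.3 per 1000.
Codon 5 AGA (Arg): 12.2 per 1000.
Lowest frequency is 12.2 at codon 5.

5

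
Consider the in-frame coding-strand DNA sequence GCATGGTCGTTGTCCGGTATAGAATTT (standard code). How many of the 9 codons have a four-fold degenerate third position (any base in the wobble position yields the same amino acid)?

Codon 1 GCA (Ala): third position 4-fold.
Codon 2 TGG (Trp): third position 1-fold.
Codon 3 TCG (Ser): third position 4-fold.
Codon 4 TTG (Leu): third position 2-fold.
Codon 5 TCC (Ser): third position 4-fold.
Codon 6 GGT (Gly): third position 4-fold.
Codon 7 ATA (Ile): third position 3-fold.
Codon 8 GAA (Glu): third position 2-fold.
Codon 9 TTT (Phe): third position 2-fold.
Four-fold degenerate third positions: 4.

4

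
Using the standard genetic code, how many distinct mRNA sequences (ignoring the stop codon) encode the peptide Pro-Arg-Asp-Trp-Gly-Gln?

Pro: 4 codons.
Arg: 6 codons.
Asp: 2 codons.
Trp: 1 codon.
Gly: 4 codons.
Gln: 2 codons.
4 × 6 × 2 × 1 × 4 × 2 = 384.

384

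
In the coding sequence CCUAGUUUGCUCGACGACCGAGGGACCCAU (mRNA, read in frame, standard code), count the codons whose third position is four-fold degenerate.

5

Codon 1 CCU (Pro): third position 4-fold.
Codon 2 AGU (Ser): third position 2-fold.
Codon 3 UUG (Leu): third position 2-fold.
Codon 4 CUC (Leu): third position 4-fold.
Codon 5 GAC (Asp): third position 2-fold.
Codon 6 GAC (Asp): third position 2-fold.
Codon 7 CGA (Arg): third position 4-fold.
Codon 8 GGG (Gly): third position 4-fold.
Codon 9 ACC (Thr): third position 4-fold.
Codon 10 CAU (His): third position 2-fold.
Four-fold degenerate third positions: 5.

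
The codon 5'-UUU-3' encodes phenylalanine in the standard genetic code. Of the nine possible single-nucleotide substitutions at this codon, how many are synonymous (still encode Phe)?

Position 1: none → 0 synonymous.
Position 2: none → 0 synonymous.
Position 3: UUC → 1 synonymous.
Total: 0 + 0 + 1 = 1.

1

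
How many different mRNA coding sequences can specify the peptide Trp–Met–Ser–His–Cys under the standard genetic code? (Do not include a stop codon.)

24

Trp: 1 codon.
Met: 1 codon.
Ser: 6 codons.
His: 2 codons.
Cys: 2 codons.
1 × 1 × 6 × 2 × 2 = 24.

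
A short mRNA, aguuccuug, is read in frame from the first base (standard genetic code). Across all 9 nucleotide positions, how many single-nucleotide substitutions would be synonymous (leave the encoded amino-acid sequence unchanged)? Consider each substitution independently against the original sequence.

Codon 1 (AGU, Ser): 1 synonymous substitution.
Codon 2 (UCC, Ser): 3 synonymous substitutions.
Codon 3 (UUG, Leu): 2 synonymous substitutions.
Total: 1 + 3 + 2 = 6.

6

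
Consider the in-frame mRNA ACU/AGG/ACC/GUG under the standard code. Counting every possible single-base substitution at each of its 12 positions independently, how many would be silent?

11

Codon 1 (ACU, Thr): 3 synonymous substitutions.
Codon 2 (AGG, Arg): 2 synonymous substitutions.
Codon 3 (ACC, Thr): 3 synonymous substitutions.
Codon 4 (GUG, Val): 3 synonymous substitutions.
Total: 3 + 2 + 3 + 3 = 11.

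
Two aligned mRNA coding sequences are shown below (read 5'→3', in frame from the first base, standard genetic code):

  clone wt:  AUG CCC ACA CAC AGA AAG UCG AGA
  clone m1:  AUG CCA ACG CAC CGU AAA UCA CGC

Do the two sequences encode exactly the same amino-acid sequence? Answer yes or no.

yes

Codon 1: AUG Met / AUG Met — identical.
Codon 2: CCC Pro / CCA Pro — synonymous.
Codon 3: ACA Thr / ACG Thr — synonymous.
Codon 4: CAC His / CAC His — identical.
Codon 5: AGA Arg / CGU Arg — synonymous.
Codon 6: AAG Lys / AAA Lys — synonymous.
Codon 7: UCG Ser / UCA Ser — synonymous.
Codon 8: AGA Arg / CGC Arg — synonymous.
Nonsynonymous differences: 0 → same protein.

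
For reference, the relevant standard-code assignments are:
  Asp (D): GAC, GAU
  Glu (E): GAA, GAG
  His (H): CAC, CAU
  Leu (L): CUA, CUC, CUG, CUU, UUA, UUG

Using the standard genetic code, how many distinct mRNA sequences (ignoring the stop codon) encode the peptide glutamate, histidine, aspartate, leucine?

Glu: 2 codons.
His: 2 codons.
Asp: 2 codons.
Leu: 6 codons.
2 × 2 × 2 × 6 = 48.

48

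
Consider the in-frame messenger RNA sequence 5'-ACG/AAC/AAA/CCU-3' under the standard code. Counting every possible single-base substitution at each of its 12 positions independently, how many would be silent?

Codon 1 (ACG, Thr): 3 synonymous substitutions.
Codon 2 (AAC, Asn): 1 synonymous substitution.
Codon 3 (AAA, Lys): 1 synonymous substitution.
Codon 4 (CCU, Pro): 3 synonymous substitutions.
Total: 3 + 1 + 1 + 3 = 8.

8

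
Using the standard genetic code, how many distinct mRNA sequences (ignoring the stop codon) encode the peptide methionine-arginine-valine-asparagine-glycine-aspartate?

Met: 1 codon.
Arg: 6 codons.
Val: 4 codons.
Asn: 2 codons.
Gly: 4 codons.
Asp: 2 codons.
1 × 6 × 4 × 2 × 4 × 2 = 384.

384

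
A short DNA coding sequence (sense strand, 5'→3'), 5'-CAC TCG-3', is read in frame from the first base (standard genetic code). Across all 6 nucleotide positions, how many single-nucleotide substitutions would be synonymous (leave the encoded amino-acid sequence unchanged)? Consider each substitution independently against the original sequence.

Codon 1 (CAC, His): 1 synonymous substitution.
Codon 2 (TCG, Ser): 3 synonymous substitutions.
Total: 1 + 3 = 4.

4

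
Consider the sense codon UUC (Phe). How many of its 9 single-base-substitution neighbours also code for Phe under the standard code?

Position 1: none → 0 synonymous.
Position 2: none → 0 synonymous.
Position 3: UUU → 1 synonymous.
Total: 0 + 0 + 1 = 1.

1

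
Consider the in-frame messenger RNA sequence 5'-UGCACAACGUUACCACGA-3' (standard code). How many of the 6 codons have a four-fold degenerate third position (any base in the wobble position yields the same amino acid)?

4

Codon 1 UGC (Cys): third position 2-fold.
Codon 2 ACA (Thr): third position 4-fold.
Codon 3 ACG (Thr): third position 4-fold.
Codon 4 UUA (Leu): third position 2-fold.
Codon 5 CCA (Pro): third position 4-fold.
Codon 6 CGA (Arg): third position 4-fold.
Four-fold degenerate third positions: 4.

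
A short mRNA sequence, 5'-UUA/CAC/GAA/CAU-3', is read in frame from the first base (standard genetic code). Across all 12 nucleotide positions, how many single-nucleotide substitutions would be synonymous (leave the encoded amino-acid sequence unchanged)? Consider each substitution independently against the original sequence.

Codon 1 (UUA, Leu): 2 synonymous substitutions.
Codon 2 (CAC, His): 1 synonymous substitution.
Codon 3 (GAA, Glu): 1 synonymous substitution.
Codon 4 (CAU, His): 1 synonymous substitution.
Total: 2 + 1 + 1 + 1 = 5.

5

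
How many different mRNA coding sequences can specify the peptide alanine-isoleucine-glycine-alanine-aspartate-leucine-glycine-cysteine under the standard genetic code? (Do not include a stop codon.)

18432

Ala: 4 codons.
Ile: 3 codons.
Gly: 4 codons.
Ala: 4 codons.
Asp: 2 codons.
Leu: 6 codons.
Gly: 4 codons.
Cys: 2 codons.
4 × 3 × 4 × 4 × 2 × 6 × 4 × 2 = 18432.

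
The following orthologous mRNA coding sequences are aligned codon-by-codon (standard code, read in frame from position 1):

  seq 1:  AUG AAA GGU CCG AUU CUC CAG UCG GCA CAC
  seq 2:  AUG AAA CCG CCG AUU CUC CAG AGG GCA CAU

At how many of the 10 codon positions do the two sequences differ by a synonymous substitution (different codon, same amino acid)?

Codon 1: AUG Met / AUG Met — identical.
Codon 2: AAA Lys / AAA Lys — identical.
Codon 3: GGU Gly / CCG Pro — nonsynonymous.
Codon 4: CCG Pro / CCG Pro — identical.
Codon 5: AUU Ile / AUU Ile — identical.
Codon 6: CUC Leu / CUC Leu — identical.
Codon 7: CAG Gln / CAG Gln — identical.
Codon 8: UCG Ser / AGG Arg — nonsynonymous.
Codon 9: GCA Ala / GCA Ala — identical.
Codon 10: CAC His / CAU His — synonymous.
Synonymous differences: 1.

1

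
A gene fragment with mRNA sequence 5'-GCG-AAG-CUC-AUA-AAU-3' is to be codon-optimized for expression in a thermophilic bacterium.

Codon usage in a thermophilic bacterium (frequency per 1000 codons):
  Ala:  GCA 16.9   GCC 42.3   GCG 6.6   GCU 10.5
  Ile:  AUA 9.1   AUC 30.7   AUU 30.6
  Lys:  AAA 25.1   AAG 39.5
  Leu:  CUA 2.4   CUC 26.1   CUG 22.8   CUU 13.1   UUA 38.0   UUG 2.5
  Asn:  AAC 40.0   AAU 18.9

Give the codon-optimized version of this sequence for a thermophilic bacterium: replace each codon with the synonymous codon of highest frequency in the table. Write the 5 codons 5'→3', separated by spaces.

GCC AAG UUA AUC AAC

Codon 1 (Ala): best is GCC at 42.3.
Codon 2 (Lys): best is AAG at 39.5.
Codon 3 (Leu): best is UUA at 38.0.
Codon 4 (Ile): best is AUC at 30.7.
Codon 5 (Asn): best is AAC at 40.0.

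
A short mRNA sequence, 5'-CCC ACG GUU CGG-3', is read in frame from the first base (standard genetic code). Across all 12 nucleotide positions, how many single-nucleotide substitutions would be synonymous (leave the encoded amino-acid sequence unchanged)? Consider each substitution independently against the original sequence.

Codon 1 (CCC, Pro): 3 synonymous substitutions.
Codon 2 (ACG, Thr): 3 synonymous substitutions.
Codon 3 (GUU, Val): 3 synonymous substitutions.
Codon 4 (CGG, Arg): 4 synonymous substitutions.
Total: 3 + 3 + 3 + 4 = 13.

13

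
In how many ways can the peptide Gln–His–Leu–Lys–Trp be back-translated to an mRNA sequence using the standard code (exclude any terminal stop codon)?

48

Gln: 2 codons.
His: 2 codons.
Leu: 6 codons.
Lys: 2 codons.
Trp: 1 codon.
2 × 2 × 6 × 2 × 1 = 48.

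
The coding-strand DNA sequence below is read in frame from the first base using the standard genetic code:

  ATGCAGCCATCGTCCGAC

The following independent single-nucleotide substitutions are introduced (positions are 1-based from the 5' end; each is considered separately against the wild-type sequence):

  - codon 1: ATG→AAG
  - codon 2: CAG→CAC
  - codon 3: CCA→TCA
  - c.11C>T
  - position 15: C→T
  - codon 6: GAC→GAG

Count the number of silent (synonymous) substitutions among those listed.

1

Codon 1: ATG (Met) → AAG (Lys) — missense.
Codon 2: CAG (Gln) → CAC (His) — missense.
Codon 3: CCA (Pro) → TCA (Ser) — missense.
Codon 4: TCG (Ser) → TTG (Leu) — missense.
Codon 5: TCC (Ser) → TCT (Ser) — synonymous.
Codon 6: GAC (Asp) → GAG (Glu) — missense.
Synonymous: 1 of 6.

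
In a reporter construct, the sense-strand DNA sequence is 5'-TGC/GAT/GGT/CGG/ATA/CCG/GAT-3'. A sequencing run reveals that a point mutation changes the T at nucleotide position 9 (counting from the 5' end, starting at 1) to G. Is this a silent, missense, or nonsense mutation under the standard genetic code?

silent

Position 9 falls in codon 3: GGT → Gly.
After the substitution the codon is GGG → Gly.
Both encode Gly, so the change is synonymous.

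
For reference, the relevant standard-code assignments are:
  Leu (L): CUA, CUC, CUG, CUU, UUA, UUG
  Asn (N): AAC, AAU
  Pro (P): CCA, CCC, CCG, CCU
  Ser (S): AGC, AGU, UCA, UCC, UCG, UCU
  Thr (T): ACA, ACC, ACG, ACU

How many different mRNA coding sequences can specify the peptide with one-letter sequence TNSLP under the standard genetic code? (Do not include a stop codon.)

1152

Thr: 4 codons.
Asn: 2 codons.
Ser: 6 codons.
Leu: 6 codons.
Pro: 4 codons.
4 × 2 × 6 × 6 × 4 = 1152.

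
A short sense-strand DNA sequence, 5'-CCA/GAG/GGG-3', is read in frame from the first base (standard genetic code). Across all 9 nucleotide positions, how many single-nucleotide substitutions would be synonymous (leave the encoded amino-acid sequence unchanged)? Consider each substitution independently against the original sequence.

7

Codon 1 (CCA, Pro): 3 synonymous substitutions.
Codon 2 (GAG, Glu): 1 synonymous substitution.
Codon 3 (GGG, Gly): 3 synonymous substitutions.
Total: 3 + 1 + 3 = 7.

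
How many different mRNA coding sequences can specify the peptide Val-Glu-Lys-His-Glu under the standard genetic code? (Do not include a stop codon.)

Val: 4 codons.
Glu: 2 codons.
Lys: 2 codons.
His: 2 codons.
Glu: 2 codons.
4 × 2 × 2 × 2 × 2 = 64.

64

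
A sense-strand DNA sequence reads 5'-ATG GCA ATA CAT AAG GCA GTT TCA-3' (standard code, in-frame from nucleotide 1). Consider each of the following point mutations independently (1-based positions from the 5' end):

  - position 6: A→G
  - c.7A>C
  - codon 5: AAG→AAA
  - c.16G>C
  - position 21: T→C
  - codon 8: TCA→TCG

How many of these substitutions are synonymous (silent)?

Codon 2: GCA (Ala) → GCG (Ala) — synonymous.
Codon 3: ATA (Ile) → CTA (Leu) — missense.
Codon 5: AAG (Lys) → AAA (Lys) — synonymous.
Codon 6: GCA (Ala) → CCA (Pro) — missense.
Codon 7: GTT (Val) → GTC (Val) — synonymous.
Codon 8: TCA (Ser) → TCG (Ser) — synonymous.
Synonymous: 4 of 6.

4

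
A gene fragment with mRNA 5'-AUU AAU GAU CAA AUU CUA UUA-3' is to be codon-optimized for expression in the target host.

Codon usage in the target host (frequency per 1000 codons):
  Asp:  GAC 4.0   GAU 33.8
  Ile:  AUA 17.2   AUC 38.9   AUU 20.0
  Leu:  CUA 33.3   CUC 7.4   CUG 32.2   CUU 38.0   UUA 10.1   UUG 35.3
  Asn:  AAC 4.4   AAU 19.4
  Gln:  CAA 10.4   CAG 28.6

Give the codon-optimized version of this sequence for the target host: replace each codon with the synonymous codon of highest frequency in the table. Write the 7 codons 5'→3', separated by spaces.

Codon 1 (Ile): best is AUC at 38.9.
Codon 2 (Asn): best is AAU at 19.4.
Codon 3 (Asp): best is GAU at 33.8.
Codon 4 (Gln): best is CAG at 28.6.
Codon 5 (Ile): best is AUC at 38.9.
Codon 6 (Leu): best is CUU at 38.0.
Codon 7 (Leu): best is CUU at 38.0.

AUC AAU GAU CAG AUC CUU CUU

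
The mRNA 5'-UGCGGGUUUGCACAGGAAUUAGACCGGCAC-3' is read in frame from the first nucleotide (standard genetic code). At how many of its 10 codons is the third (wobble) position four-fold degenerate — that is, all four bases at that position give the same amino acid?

Codon 1 UGC (Cys): third position 2-fold.
Codon 2 GGG (Gly): third position 4-fold.
Codon 3 UUU (Phe): third position 2-fold.
Codon 4 GCA (Ala): third position 4-fold.
Codon 5 CAG (Gln): third position 2-fold.
Codon 6 GAA (Glu): third position 2-fold.
Codon 7 UUA (Leu): third position 2-fold.
Codon 8 GAC (Asp): third position 2-fold.
Codon 9 CGG (Arg): third position 4-fold.
Codon 10 CAC (His): third position 2-fold.
Four-fold degenerate third positions: 3.

3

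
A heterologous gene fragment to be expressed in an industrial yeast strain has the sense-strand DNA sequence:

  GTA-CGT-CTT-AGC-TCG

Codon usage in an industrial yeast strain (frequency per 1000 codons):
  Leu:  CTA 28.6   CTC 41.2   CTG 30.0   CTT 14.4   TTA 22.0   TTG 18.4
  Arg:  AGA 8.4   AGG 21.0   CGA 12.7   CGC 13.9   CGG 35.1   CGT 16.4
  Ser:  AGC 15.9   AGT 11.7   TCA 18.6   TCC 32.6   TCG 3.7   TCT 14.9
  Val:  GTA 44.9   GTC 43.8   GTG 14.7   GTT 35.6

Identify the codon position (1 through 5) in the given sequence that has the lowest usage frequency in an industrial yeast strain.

Codon 1 GTA (Val): 44.9 per 1000.
Codon 2 CGT (Arg): 16.4 per 1000.
Codon 3 CTT (Leu): 14.4 per 1000.
Codon 4 AGC (Ser): 15.9 per 1000.
Codon 5 TCG (Ser): 3.7 per 1000.
Lowest frequency is 3.7 at codon 5.

5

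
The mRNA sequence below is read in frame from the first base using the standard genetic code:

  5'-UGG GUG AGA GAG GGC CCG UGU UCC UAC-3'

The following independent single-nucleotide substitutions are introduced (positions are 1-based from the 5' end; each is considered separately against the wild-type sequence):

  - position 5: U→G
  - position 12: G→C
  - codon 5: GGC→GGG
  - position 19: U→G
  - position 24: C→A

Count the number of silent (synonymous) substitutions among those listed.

Codon 2: GUG (Val) → GGG (Gly) — missense.
Codon 4: GAG (Glu) → GAC (Asp) — missense.
Codon 5: GGC (Gly) → GGG (Gly) — synonymous.
Codon 7: UGU (Cys) → GGU (Gly) — missense.
Codon 8: UCC (Ser) → UCA (Ser) — synonymous.
Synonymous: 2 of 5.

2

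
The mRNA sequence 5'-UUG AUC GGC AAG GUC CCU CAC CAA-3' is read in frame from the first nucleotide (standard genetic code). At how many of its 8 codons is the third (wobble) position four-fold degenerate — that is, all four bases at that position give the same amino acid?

3

Codon 1 UUG (Leu): third position 2-fold.
Codon 2 AUC (Ile): third position 3-fold.
Codon 3 GGC (Gly): third position 4-fold.
Codon 4 AAG (Lys): third position 2-fold.
Codon 5 GUC (Val): third position 4-fold.
Codon 6 CCU (Pro): third position 4-fold.
Codon 7 CAC (His): third position 2-fold.
Codon 8 CAA (Gln): third position 2-fold.
Four-fold degenerate third positions: 3.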